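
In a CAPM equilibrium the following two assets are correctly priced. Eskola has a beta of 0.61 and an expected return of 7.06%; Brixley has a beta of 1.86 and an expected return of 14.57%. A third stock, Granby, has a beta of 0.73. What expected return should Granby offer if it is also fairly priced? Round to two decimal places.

MRP (SML slope) = (14.57% − 7.06%) / (1.86 − 0.61) = 7.51% / 1.25 = 6.0080%
R_f (intercept) = 7.06% − 0.61 × 6.0080% = 3.3951%
E(R_Granby) = R_f + β × MRP = 3.3951% + 0.73 × 6.0080% = 7.78%

7.78%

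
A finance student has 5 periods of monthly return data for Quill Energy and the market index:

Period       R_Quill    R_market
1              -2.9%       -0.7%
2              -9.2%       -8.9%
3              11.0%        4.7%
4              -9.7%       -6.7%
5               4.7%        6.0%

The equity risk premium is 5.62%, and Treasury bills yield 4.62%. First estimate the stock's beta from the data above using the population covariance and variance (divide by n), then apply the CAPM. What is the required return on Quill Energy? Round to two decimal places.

11.69%

Mean R_i = (-2.9 − 9.2 + 11.0 − 9.7 + 4.7) / 5 = -1.2200%
Mean R_m = (-0.7 − 8.9 + 4.7 − 6.7 + 6.0) / 5 = -1.1200%
Σ(R_i − R̄_i)(R_m − R̄_m) = 221.9680  ⇒  Cov = 221.9680 / 5 = 44.3936
Σ(R_m − R̄_m)² = 176.4080  ⇒  Var(R_m) = 176.4080 / 5 = 35.2816
β = Cov / Var(R_m) = 44.3936 / 35.2816 = 1.2583
E(R) = R_f + β × MRP = 4.62% + 1.2583 × 5.62% = 11.69%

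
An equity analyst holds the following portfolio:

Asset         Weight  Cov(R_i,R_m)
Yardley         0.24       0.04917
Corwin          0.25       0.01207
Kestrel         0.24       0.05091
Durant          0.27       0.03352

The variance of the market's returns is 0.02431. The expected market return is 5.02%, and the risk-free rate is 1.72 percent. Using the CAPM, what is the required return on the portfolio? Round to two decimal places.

6.62%

β_Yardley = 0.04917 / 0.02431 = 2.0226
β_Corwin = 0.01207 / 0.02431 = 0.4965
β_Kestrel = 0.05091 / 0.02431 = 2.0942
β_Durant = 0.03352 / 0.02431 = 1.3789
β_P = Σ w_i β_i = 0.24×2.0226 + 0.25×0.4965 + 0.24×2.0942 + 0.27×1.3789 = 1.4845
MRP = 5.02% − 1.72% = 3.30%
E(R_P) = R_f + β_P × MRP = 1.72% + 1.4845 × 3.30% = 6.62%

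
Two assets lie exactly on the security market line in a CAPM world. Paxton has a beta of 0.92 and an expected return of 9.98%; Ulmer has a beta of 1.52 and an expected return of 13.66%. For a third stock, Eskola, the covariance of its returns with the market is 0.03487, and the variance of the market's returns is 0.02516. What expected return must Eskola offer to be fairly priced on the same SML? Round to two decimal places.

MRP = (13.66% − 9.98%) / (1.52 − 0.92) = 6.1333%
R_f = 9.98% − 0.92 × 6.1333% = 4.3374%
β_Eskola = Cov / Var(R_m) = 0.03487 / 0.02516 = 1.3859
E(R_Eskola) = R_f + β × MRP = 4.3374% + 1.3859 × 6.1333% = 12.84%

12.84%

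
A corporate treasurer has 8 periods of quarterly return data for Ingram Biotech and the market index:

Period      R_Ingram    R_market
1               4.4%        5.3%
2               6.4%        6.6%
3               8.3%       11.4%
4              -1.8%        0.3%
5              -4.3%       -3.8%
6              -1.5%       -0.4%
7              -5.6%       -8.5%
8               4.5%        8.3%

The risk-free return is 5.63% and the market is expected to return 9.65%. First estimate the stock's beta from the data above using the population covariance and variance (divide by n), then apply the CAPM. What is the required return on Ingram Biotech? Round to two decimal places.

Mean R_i = (4.4 + 6.4 + 8.3 − 1.8 − 4.3 − 1.5 − 5.6 + 4.5) / 8 = 1.3000%
Mean R_m = (5.3 + 6.6 + 11.4 + 0.3 − 3.8 − 0.4 − 8.5 + 8.3) / 8 = 2.4000%
Σ(R_i − R̄_i)(R_m − R̄_m) = 236.5700  ⇒  Cov = 236.5700 / 8 = 29.5713
Σ(R_m − R̄_m)² = 311.3600  ⇒  Var(R_m) = 311.3600 / 8 = 38.9200
β = Cov / Var(R_m) = 29.5713 / 38.9200 = 0.7598
MRP = 9.65% − 5.63% = 4.02%
E(R) = R_f + β × MRP = 5.63% + 0.7598 × 4.02% = 8.68%

8.68%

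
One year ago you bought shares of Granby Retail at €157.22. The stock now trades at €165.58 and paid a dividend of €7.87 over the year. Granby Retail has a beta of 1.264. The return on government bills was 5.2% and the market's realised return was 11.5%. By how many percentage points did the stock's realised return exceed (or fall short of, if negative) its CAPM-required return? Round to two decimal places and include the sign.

-2.84%

Realised HPR = (P1 + D1 − P0) / P0 = (165.58 + 7.87 − 157.22) / 157.22 = 16.23 / 157.22 = 10.3231%
MRP = 11.5% − 5.2% = 6.30%
CAPM required = R_f + β·MRP = 5.2% + 1.264 × 6.3% = 13.1632%
α = realised − required = 10.3231% − 13.1632% = -2.84%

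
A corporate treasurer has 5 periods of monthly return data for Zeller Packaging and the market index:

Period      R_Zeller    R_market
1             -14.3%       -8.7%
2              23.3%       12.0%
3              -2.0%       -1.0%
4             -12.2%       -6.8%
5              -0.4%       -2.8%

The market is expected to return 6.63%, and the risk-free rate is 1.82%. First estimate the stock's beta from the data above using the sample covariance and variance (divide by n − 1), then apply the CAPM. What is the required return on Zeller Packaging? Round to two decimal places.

10.60%

Mean R_i = (-14.3 + 23.3 − 2.0 − 12.2 − 0.4) / 5 = -1.1200%
Mean R_m = (-8.7 + 12.0 − 1.0 − 6.8 − 2.8) / 5 = -1.4600%
Σ(R_i − R̄_i)(R_m − R̄_m) = 481.9140  ⇒  Cov = 481.9140 / 4 = 120.4785
Σ(R_m − R̄_m)² = 264.1120  ⇒  Var(R_m) = 264.1120 / 4 = 66.0280
β = Cov / Var(R_m) = 120.4785 / 66.0280 = 1.8247
MRP = 6.63% − 1.82% = 4.81%
E(R) = R_f + β × MRP = 1.82% + 1.8247 × 4.81% = 10.60%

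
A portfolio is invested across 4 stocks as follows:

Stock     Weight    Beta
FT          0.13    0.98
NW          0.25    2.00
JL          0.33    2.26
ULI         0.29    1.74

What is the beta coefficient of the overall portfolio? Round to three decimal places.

β_P = Σ w_i β_i = 0.13×0.98 + 0.25×2.00 + 0.33×2.26 + 0.29×1.74 = 1.8778

1.878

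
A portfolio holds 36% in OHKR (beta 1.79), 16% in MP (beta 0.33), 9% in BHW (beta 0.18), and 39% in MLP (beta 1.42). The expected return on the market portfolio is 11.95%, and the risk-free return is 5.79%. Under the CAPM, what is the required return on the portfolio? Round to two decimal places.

13.60%

β_P = Σ w_i β_i = 0.36×1.79 + 0.16×0.33 + 0.09×0.18 + 0.39×1.42 = 1.2672
MRP = 11.95% − 5.79% = 6.16%
E(R_P) = R_f + β_P × MRP = 5.79% + 1.2672 × 6.16% = 13.60%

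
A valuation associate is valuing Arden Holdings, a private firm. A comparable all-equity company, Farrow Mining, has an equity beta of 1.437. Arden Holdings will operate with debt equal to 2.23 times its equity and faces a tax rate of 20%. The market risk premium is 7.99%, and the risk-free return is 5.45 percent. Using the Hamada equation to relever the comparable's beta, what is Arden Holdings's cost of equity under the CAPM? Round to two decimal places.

37.41%

β_L = β_U × [1 + (1 − t)(D/E)] = 1.437 × [1 + (1 − 0.20) × 2.23]
    = 1.437 × [1 + 0.80 × 2.23] = 1.437 × 2.7840 = 4.0006
E(R) = R_f + β_L × MRP = 5.45% + 4.0006 × 7.99% = 37.41%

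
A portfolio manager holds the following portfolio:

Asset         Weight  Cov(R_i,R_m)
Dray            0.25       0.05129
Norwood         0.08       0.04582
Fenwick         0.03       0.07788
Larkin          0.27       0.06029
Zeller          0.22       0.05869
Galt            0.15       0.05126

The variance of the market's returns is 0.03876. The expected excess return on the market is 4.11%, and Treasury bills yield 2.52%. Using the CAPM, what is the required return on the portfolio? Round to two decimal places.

8.43%

β_Dray = 0.05129 / 0.03876 = 1.3233
β_Norwood = 0.04582 / 0.03876 = 1.1821
β_Fenwick = 0.07788 / 0.03876 = 2.0093
β_Larkin = 0.06029 / 0.03876 = 1.5555
β_Zeller = 0.05869 / 0.03876 = 1.5142
β_Galt = 0.05126 / 0.03876 = 1.3225
β_P = Σ w_i β_i = 0.25×1.3233 + 0.08×1.1821 + 0.03×2.0093 + 0.27×1.5555 + 0.22×1.5142 + 0.15×1.3225 = 1.4372
E(R_P) = R_f + β_P × MRP = 2.52% + 1.4372 × 4.11% = 8.43%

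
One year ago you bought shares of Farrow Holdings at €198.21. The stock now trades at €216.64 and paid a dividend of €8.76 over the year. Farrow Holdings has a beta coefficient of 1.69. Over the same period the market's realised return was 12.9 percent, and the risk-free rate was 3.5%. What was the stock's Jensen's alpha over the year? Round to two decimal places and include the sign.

-5.67%

Realised HPR = (P1 + D1 − P0) / P0 = (216.64 + 8.76 − 198.21) / 198.21 = 27.19 / 198.21 = 13.7178%
MRP = 12.9% − 3.5% = 9.40%
CAPM required = R_f + β·MRP = 3.5% + 1.69 × 9.4% = 19.3860%
α = realised − required = 13.7178% − 19.3860% = -5.67%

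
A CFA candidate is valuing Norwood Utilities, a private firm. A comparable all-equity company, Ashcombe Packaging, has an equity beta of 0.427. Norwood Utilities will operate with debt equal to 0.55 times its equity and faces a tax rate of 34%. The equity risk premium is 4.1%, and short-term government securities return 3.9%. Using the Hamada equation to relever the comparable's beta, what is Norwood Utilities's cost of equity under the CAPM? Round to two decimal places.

6.29%

β_L = β_U × [1 + (1 − t)(D/E)] = 0.427 × [1 + (1 − 0.34) × 0.55]
    = 0.427 × [1 + 0.66 × 0.55] = 0.427 × 1.3630 = 0.5820
E(R) = R_f + β_L × MRP = 3.9% + 0.5820 × 4.1% = 6.29%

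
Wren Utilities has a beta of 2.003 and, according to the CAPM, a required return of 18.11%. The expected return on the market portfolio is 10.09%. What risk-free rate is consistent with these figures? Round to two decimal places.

E(R) = R_f + β(E(R_m) − R_f) = R_f(1 − β) + β·E(R_m)
18.11% = R_f × (1 − 2.003) + 2.003 × 10.09%
18.11% = R_f × -1.003 + 20.21027%
R_f = (18.11% − 20.21027%) / -1.003 = 2.09%

2.09%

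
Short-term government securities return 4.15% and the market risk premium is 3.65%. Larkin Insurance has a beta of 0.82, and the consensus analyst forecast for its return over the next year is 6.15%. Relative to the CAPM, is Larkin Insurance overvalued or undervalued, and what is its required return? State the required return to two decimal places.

Required return = R_f + β·MRP = 4.15% + 0.82 × 3.65% = 7.14%
Forecast 6.15% < required 7.14% → the stock plots below the SML → overvalued.

Overvalued; required return 7.14%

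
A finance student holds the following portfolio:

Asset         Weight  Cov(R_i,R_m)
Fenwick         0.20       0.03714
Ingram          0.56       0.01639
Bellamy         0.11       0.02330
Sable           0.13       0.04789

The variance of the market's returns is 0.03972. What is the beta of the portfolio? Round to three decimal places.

β_Fenwick = 0.03714 / 0.03972 = 0.9350
β_Ingram = 0.01639 / 0.03972 = 0.4126
β_Bellamy = 0.02330 / 0.03972 = 0.5866
β_Sable = 0.04789 / 0.03972 = 1.2057
β_P = Σ w_i β_i = 0.20×0.9350 + 0.56×0.4126 + 0.11×0.5866 + 0.13×1.2057 = 0.6393

0.639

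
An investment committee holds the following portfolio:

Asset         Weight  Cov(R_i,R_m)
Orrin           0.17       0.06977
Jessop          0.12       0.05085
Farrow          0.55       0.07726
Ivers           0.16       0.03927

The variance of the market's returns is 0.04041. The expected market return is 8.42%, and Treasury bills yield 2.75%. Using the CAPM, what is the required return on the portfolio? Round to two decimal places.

12.11%

β_Orrin = 0.06977 / 0.04041 = 1.7266
β_Jessop = 0.05085 / 0.04041 = 1.2584
β_Farrow = 0.07726 / 0.04041 = 1.9119
β_Ivers = 0.03927 / 0.04041 = 0.9718
β_P = Σ w_i β_i = 0.17×1.7266 + 0.12×1.2584 + 0.55×1.9119 + 0.16×0.9718 = 1.6516
MRP = 8.42% − 2.75% = 5.67%
E(R_P) = R_f + β_P × MRP = 2.75% + 1.6516 × 5.67% = 12.11%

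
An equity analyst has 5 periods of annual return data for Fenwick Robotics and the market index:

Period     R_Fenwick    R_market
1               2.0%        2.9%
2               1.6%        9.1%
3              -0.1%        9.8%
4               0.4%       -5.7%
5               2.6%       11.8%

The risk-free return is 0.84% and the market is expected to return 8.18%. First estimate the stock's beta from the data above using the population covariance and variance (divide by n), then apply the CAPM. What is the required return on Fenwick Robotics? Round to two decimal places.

1.26%

Mean R_i = (2.0 + 1.6 − 0.1 + 0.4 + 2.6) / 5 = 1.3000%
Mean R_m = (2.9 + 9.1 + 9.8 − 5.7 + 11.8) / 5 = 5.5800%
Σ(R_i − R̄_i)(R_m − R̄_m) = 11.5100  ⇒  Cov = 11.5100 / 5 = 2.3020
Σ(R_m − R̄_m)² = 203.3080  ⇒  Var(R_m) = 203.3080 / 5 = 40.6616
β = Cov / Var(R_m) = 2.3020 / 40.6616 = 0.0566
MRP = 8.18% − 0.84% = 7.34%
E(R) = R_f + β × MRP = 0.84% + 0.0566 × 7.34% = 1.26%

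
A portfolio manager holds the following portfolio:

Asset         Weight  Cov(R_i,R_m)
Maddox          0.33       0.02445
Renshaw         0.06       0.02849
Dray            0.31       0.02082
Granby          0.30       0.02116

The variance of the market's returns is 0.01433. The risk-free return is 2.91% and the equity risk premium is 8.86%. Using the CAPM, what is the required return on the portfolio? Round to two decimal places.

16.87%

β_Maddox = 0.02445 / 0.01433 = 1.7062
β_Renshaw = 0.02849 / 0.01433 = 1.9881
β_Dray = 0.02082 / 0.01433 = 1.4529
β_Granby = 0.02116 / 0.01433 = 1.4766
β_P = Σ w_i β_i = 0.33×1.7062 + 0.06×1.9881 + 0.31×1.4529 + 0.30×1.4766 = 1.5757
E(R_P) = R_f + β_P × MRP = 2.91% + 1.5757 × 8.86% = 16.87%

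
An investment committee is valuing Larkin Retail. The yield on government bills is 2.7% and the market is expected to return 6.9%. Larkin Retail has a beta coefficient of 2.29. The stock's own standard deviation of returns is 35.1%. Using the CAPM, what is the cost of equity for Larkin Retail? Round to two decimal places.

Market risk premium = E(R_m) − R_f = 6.9% − 2.7% = 4.20%
E(R) = R_f + β × MRP = 2.7% + 2.29 × 4.2% = 12.32%

12.32%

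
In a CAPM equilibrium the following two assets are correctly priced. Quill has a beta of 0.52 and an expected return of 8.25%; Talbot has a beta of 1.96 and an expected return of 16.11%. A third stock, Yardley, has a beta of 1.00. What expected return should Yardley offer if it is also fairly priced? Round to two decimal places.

MRP (SML slope) = (16.11% − 8.25%) / (1.96 − 0.52) = 7.86% / 1.44 = 5.4583%
R_f (intercept) = 8.25% − 0.52 × 5.4583% = 5.4117%
E(R_Yardley) = R_f + β × MRP = 5.4117% + 1.00 × 5.4583% = 10.87%

10.87%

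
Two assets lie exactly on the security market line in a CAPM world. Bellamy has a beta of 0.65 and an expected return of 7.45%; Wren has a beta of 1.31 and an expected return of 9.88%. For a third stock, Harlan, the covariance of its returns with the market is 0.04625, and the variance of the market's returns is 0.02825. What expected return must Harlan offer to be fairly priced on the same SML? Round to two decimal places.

MRP = (9.88% − 7.45%) / (1.31 − 0.65) = 3.6818%
R_f = 7.45% − 0.65 × 3.6818% = 5.0568%
β_Harlan = Cov / Var(R_m) = 0.04625 / 0.02825 = 1.6372
E(R_Harlan) = R_f + β × MRP = 5.0568% + 1.6372 × 3.6818% = 11.08%

11.08%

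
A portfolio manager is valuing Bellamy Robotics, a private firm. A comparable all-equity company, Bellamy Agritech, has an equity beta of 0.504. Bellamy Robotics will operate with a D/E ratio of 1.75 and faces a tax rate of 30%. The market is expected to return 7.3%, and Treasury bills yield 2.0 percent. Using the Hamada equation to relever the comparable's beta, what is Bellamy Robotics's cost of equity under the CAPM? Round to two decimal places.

β_L = β_U × [1 + (1 − t)(D/E)] = 0.504 × [1 + (1 − 0.30) × 1.75]
    = 0.504 × [1 + 0.70 × 1.75] = 0.504 × 2.2250 = 1.1214
MRP = 7.3% − 2.0% = 5.30%
E(R) = R_f + β_L × MRP = 2.0% + 1.1214 × 5.3% = 7.94%

7.94%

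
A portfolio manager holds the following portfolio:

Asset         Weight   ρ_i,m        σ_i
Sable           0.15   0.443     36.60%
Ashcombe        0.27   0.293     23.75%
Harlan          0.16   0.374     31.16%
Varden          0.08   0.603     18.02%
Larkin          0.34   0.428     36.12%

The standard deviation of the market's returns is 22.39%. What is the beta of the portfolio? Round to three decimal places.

β_Sable = 0.443 × 36.60% / 22.39% = 0.7242
β_Ashcombe = 0.293 × 23.75% / 22.39% = 0.3108
β_Harlan = 0.374 × 31.16% / 22.39% = 0.5205
β_Varden = 0.603 × 18.02% / 22.39% = 0.4853
β_Larkin = 0.428 × 36.12% / 22.39% = 0.6905
β_P = Σ w_i β_i = 0.15×0.7242 + 0.27×0.3108 + 0.16×0.5205 + 0.08×0.4853 + 0.34×0.6905 = 0.5494

0.549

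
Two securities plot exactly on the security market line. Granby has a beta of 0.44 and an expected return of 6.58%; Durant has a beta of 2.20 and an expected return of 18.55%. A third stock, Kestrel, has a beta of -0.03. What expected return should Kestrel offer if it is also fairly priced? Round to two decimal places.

MRP (SML slope) = (18.55% − 6.58%) / (2.20 − 0.44) = 11.97% / 1.76 = 6.8011%
R_f (intercept) = 6.58% − 0.44 × 6.8011% = 3.5875%
E(R_Kestrel) = R_f + β × MRP = 3.5875% + -0.03 × 6.8011% = 3.38%

3.38%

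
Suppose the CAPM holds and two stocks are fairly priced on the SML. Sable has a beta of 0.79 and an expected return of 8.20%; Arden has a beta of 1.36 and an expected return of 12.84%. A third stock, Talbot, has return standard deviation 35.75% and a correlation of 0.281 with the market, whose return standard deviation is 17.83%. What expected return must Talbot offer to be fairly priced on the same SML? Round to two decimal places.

6.36%

MRP = (12.84% − 8.20%) / (1.36 − 0.79) = 8.1404%
R_f = 8.20% − 0.79 × 8.1404% = 1.7691%
β_Talbot = ρ·σ_i/σ_m = 0.281 × 35.75 / 17.83 = 0.5634
E(R_Talbot) = R_f + β × MRP = 1.7691% + 0.5634 × 8.1404% = 6.36%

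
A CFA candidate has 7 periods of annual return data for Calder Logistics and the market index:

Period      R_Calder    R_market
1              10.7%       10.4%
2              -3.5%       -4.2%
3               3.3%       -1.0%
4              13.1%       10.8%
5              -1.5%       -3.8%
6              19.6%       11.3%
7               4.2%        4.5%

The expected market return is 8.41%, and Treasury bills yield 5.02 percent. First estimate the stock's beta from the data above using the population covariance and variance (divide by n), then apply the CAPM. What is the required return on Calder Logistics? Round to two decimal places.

8.79%

Mean R_i = (10.7 − 3.5 + 3.3 + 13.1 − 1.5 + 19.6 + 4.2) / 7 = 6.5571%
Mean R_m = (10.4 − 4.2 − 1.0 + 10.8 − 3.8 + 11.3 + 4.5) / 7 = 4.0000%
Σ(R_i − R̄_i)(R_m − R̄_m) = 326.6400  ⇒  Cov = 326.6400 / 7 = 46.6629
Σ(R_m − R̄_m)² = 293.8200  ⇒  Var(R_m) = 293.8200 / 7 = 41.9743
β = Cov / Var(R_m) = 46.6629 / 41.9743 = 1.1117
MRP = 8.41% − 5.02% = 3.39%
E(R) = R_f + β × MRP = 5.02% + 1.1117 × 3.39% = 8.79%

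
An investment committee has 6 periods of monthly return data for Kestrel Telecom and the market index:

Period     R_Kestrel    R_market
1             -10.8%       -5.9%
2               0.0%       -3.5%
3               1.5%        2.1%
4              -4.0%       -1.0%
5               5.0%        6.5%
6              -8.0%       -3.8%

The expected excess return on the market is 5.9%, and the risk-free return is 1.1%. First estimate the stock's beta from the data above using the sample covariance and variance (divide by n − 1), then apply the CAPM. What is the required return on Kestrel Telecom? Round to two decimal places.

7.83%

Mean R_i = (-10.8 + 0.0 + 1.5 − 4.0 + 5.0 − 8.0) / 6 = -2.7167%
Mean R_m = (-5.9 − 3.5 + 2.1 − 1.0 + 6.5 − 3.8) / 6 = -0.9333%
Σ(R_i − R̄_i)(R_m − R̄_m) = 118.5567  ⇒  Cov = 118.5567 / 5 = 23.7113
Σ(R_m − R̄_m)² = 103.9333  ⇒  Var(R_m) = 103.9333 / 5 = 20.7867
β = Cov / Var(R_m) = 23.7113 / 20.7867 = 1.1407
E(R) = R_f + β × MRP = 1.1% + 1.1407 × 5.9% = 7.83%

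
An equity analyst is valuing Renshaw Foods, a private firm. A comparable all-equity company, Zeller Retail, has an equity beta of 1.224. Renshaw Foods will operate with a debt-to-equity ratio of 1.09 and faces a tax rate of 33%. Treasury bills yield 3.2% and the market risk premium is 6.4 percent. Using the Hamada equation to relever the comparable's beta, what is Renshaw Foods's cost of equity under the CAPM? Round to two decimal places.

β_L = β_U × [1 + (1 − t)(D/E)] = 1.224 × [1 + (1 − 0.33) × 1.09]
    = 1.224 × [1 + 0.67 × 1.09] = 1.224 × 1.7303 = 2.1179
E(R) = R_f + β_L × MRP = 3.2% + 2.1179 × 6.4% = 16.75%

16.75%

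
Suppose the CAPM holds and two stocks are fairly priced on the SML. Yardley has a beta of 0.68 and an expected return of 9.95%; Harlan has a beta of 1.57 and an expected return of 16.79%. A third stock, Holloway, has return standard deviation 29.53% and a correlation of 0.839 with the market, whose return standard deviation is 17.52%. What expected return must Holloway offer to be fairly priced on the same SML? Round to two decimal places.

15.59%

MRP = (16.79% − 9.95%) / (1.57 − 0.68) = 7.6854%
R_f = 9.95% − 0.68 × 7.6854% = 4.7239%
β_Holloway = ρ·σ_i/σ_m = 0.839 × 29.53 / 17.52 = 1.4141
E(R_Holloway) = R_f + β × MRP = 4.7239% + 1.4141 × 7.6854% = 15.59%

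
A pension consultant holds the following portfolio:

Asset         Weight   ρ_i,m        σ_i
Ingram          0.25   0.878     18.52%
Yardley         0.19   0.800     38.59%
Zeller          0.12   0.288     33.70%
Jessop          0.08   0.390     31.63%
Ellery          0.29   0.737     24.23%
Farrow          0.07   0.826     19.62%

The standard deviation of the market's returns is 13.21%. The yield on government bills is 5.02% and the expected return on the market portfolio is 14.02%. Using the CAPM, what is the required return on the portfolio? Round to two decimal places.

β_Ingram = 0.878 × 18.52% / 13.21% = 1.2309
β_Yardley = 0.800 × 38.59% / 13.21% = 2.3370
β_Zeller = 0.288 × 33.70% / 13.21% = 0.7347
β_Jessop = 0.390 × 31.63% / 13.21% = 0.9338
β_Ellery = 0.737 × 24.23% / 13.21% = 1.3518
β_Farrow = 0.826 × 19.62% / 13.21% = 1.2268
β_P = Σ w_i β_i = 0.25×1.2309 + 0.19×2.3370 + 0.12×0.7347 + 0.08×0.9338 + 0.29×1.3518 + 0.07×1.2268 = 1.3925
MRP = 14.02% − 5.02% = 9.00%
E(R_P) = R_f + β_P × MRP = 5.02% + 1.3925 × 9.00% = 17.55%

17.55%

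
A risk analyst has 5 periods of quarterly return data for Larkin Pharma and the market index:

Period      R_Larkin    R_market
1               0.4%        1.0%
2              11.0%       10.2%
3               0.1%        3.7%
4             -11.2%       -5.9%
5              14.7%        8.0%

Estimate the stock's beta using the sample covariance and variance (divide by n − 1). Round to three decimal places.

1.538

Mean R_i = (0.4 + 11.0 + 0.1 − 11.2 + 14.7) / 5 = 3.0000%
Mean R_m = (1.0 + 10.2 + 3.7 − 5.9 + 8.0) / 5 = 3.4000%
Σ(R_i − R̄_i)(R_m − R̄_m) = 245.6500  ⇒  Cov = 245.6500 / 4 = 61.4125
Σ(R_m − R̄_m)² = 159.7400  ⇒  Var(R_m) = 159.7400 / 4 = 39.9350
β = Cov / Var(R_m) = 61.4125 / 39.9350 = 1.5378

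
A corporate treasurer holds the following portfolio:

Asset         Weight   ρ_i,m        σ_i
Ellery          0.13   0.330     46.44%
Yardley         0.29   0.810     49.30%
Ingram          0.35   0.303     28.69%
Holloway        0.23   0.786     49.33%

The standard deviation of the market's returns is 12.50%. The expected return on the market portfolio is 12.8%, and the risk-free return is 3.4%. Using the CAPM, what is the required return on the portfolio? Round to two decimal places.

β_Ellery = 0.330 × 46.44% / 12.50% = 1.2260
β_Yardley = 0.810 × 49.30% / 12.50% = 3.1946
β_Ingram = 0.303 × 28.69% / 12.50% = 0.6954
β_Holloway = 0.786 × 49.33% / 12.50% = 3.1019
β_P = Σ w_i β_i = 0.13×1.2260 + 0.29×3.1946 + 0.35×0.6954 + 0.23×3.1019 = 2.0426
MRP = 12.8% − 3.4% = 9.40%
E(R_P) = R_f + β_P × MRP = 3.4% + 2.0426 × 9.4% = 22.60%

22.60%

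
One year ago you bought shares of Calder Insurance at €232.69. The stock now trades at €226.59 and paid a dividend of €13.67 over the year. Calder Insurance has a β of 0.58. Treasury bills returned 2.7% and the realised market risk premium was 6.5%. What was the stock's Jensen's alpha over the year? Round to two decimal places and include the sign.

Realised HPR = (P1 + D1 − P0) / P0 = (226.59 + 13.67 − 232.69) / 232.69 = 7.57 / 232.69 = 3.2533%
CAPM required = R_f + β·MRP = 2.7% + 0.58 × 6.5% = 6.4700%
α = realised − required = 3.2533% − 6.4700% = -3.22%

-3.22%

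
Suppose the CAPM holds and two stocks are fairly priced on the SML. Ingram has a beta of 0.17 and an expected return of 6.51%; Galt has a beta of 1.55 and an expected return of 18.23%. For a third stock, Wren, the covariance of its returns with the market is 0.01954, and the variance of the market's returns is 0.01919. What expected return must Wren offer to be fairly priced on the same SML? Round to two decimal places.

13.71%

MRP = (18.23% − 6.51%) / (1.55 − 0.17) = 8.4928%
R_f = 6.51% − 0.17 × 8.4928% = 5.0662%
β_Wren = Cov / Var(R_m) = 0.01954 / 0.01919 = 1.0182
E(R_Wren) = R_f + β × MRP = 5.0662% + 1.0182 × 8.4928% = 13.71%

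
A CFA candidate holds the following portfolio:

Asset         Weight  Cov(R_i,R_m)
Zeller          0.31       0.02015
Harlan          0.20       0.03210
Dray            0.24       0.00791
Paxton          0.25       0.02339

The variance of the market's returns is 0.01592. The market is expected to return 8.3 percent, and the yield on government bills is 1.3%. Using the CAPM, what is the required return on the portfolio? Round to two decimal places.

10.28%

β_Zeller = 0.02015 / 0.01592 = 1.2657
β_Harlan = 0.03210 / 0.01592 = 2.0163
β_Dray = 0.00791 / 0.01592 = 0.4969
β_Paxton = 0.02339 / 0.01592 = 1.4692
β_P = Σ w_i β_i = 0.31×1.2657 + 0.20×2.0163 + 0.24×0.4969 + 0.25×1.4692 = 1.2822
MRP = 8.3% − 1.3% = 7.00%
E(R_P) = R_f + β_P × MRP = 1.3% + 1.2822 × 7.0% = 10.28%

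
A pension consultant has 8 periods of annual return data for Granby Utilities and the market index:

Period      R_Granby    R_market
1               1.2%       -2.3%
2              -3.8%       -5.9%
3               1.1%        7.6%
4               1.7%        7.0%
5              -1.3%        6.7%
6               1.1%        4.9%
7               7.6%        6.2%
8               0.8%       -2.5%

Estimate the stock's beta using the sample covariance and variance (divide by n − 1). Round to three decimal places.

Mean R_i = (1.2 − 3.8 + 1.1 + 1.7 − 1.3 + 1.1 + 7.6 + 0.8) / 8 = 1.0500%
Mean R_m = (-2.3 − 5.9 + 7.6 + 7.0 + 6.7 + 4.9 + 6.2 − 2.5) / 8 = 2.7125%
Σ(R_i − R̄_i)(R_m − R̄_m) = 58.9350  ⇒  Cov = 58.9350 / 7 = 8.4193
Σ(R_m − R̄_m)² = 201.5888  ⇒  Var(R_m) = 201.5888 / 7 = 28.7984
β = Cov / Var(R_m) = 8.4193 / 28.7984 = 0.2924

0.292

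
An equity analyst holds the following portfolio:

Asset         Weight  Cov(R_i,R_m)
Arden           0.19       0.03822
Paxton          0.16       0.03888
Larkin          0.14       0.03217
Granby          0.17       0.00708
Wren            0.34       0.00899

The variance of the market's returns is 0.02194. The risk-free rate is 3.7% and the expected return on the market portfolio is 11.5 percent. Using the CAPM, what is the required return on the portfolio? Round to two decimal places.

β_Arden = 0.03822 / 0.02194 = 1.7420
β_Paxton = 0.03888 / 0.02194 = 1.7721
β_Larkin = 0.03217 / 0.02194 = 1.4663
β_Granby = 0.00708 / 0.02194 = 0.3227
β_Wren = 0.00899 / 0.02194 = 0.4098
β_P = Σ w_i β_i = 0.19×1.7420 + 0.16×1.7721 + 0.14×1.4663 + 0.17×0.3227 + 0.34×0.4098 = 1.0140
MRP = 11.5% − 3.7% = 7.80%
E(R_P) = R_f + β_P × MRP = 3.7% + 1.0140 × 7.8% = 11.61%

11.61%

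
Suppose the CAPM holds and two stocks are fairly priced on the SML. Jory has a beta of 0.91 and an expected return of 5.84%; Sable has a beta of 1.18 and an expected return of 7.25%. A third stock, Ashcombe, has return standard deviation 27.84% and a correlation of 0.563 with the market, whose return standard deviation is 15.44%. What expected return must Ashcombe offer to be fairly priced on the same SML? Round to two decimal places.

MRP = (7.25% − 5.84%) / (1.18 − 0.91) = 5.2222%
R_f = 5.84% − 0.91 × 5.2222% = 1.0878%
β_Ashcombe = ρ·σ_i/σ_m = 0.563 × 27.84 / 15.44 = 1.0152
E(R_Ashcombe) = R_f + β × MRP = 1.0878% + 1.0152 × 5.2222% = 6.39%

6.39%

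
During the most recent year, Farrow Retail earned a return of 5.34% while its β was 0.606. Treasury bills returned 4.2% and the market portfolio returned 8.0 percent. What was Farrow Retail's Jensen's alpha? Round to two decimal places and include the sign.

Market excess return = 8.0% − 4.2% = 3.80%
CAPM benchmark = R_f + β(R_m − R_f) = 4.2% + 0.606 × 3.8% = 6.5028%
α = actual − benchmark = 5.34% − 6.5028% = -1.16%

-1.16%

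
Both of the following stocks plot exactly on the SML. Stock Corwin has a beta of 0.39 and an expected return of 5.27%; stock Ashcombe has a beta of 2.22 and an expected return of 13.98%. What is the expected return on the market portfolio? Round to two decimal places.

8.17%

Both satisfy E(R) = R_f + β·MRP, so the slope of the SML is
MRP = (13.98% − 5.27%) / (2.22 − 0.39) = 8.71% / 1.83 = 4.7596%
R_f = E(R_Corwin) − β_Corwin·MRP = 5.27% − 0.39 × 4.7596% = 3.4138%
E(R_m) = R_f + MRP = 3.4138% + 4.7596% = 8.17%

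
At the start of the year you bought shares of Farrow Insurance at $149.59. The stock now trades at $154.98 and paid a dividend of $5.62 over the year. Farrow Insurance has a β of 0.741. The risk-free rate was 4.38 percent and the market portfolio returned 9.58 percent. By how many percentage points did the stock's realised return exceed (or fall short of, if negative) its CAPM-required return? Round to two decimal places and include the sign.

Realised HPR = (P1 + D1 − P0) / P0 = (154.98 + 5.62 − 149.59) / 149.59 = 11.01 / 149.59 = 7.3601%
MRP = 9.58% − 4.38% = 5.20%
CAPM required = R_f + β·MRP = 4.38% + 0.741 × 5.20% = 8.23320%
α = realised − required = 7.3601% − 8.23320% = -0.87%

-0.87%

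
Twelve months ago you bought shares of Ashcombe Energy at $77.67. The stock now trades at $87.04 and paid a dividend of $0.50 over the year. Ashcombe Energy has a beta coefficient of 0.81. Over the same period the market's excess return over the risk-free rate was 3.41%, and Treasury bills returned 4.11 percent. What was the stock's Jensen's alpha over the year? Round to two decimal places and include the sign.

Realised HPR = (P1 + D1 − P0) / P0 = (87.04 + 0.50 − 77.67) / 77.67 = 9.87 / 77.67 = 12.7076%
CAPM required = R_f + β·MRP = 4.11% + 0.81 × 3.41% = 6.8721%
α = realised − required = 12.7076% − 6.8721% = +5.84%

+5.84%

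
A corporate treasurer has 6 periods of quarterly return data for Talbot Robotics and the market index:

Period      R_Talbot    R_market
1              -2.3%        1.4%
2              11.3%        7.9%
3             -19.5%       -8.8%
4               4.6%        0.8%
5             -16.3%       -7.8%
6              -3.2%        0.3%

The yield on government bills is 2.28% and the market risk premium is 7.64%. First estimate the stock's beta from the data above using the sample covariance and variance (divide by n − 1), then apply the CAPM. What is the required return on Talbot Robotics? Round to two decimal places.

Mean R_i = (-2.3 + 11.3 − 19.5 + 4.6 − 16.3 − 3.2) / 6 = -4.2333%
Mean R_m = (1.4 + 7.9 − 8.8 + 0.8 − 7.8 + 0.3) / 6 = -1.0333%
Σ(R_i − R̄_i)(R_m − R̄_m) = 361.2633  ⇒  Cov = 361.2633 / 5 = 72.2527
Σ(R_m − R̄_m)² = 196.9733  ⇒  Var(R_m) = 196.9733 / 5 = 39.3947
β = Cov / Var(R_m) = 72.2527 / 39.3947 = 1.8341
E(R) = R_f + β × MRP = 2.28% + 1.8341 × 7.64% = 16.29%

16.29%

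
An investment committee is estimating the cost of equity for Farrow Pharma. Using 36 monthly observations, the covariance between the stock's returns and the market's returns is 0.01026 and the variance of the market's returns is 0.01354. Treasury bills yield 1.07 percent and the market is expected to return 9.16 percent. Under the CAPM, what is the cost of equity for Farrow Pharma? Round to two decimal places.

β = Cov(R_i, R_m) / Var(R_m) = 0.01026 / 0.01354 = 0.7578
MRP = 9.16% − 1.07% = 8.09%
E(R) = R_f + β × MRP = 1.07% + 0.7578 × 8.09% = 7.20%

7.20%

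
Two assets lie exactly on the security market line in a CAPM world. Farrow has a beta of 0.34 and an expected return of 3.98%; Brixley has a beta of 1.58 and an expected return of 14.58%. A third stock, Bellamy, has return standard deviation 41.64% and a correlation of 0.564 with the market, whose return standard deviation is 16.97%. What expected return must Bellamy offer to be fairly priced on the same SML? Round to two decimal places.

MRP = (14.58% − 3.98%) / (1.58 − 0.34) = 8.5484%
R_f = 3.98% − 0.34 × 8.5484% = 1.0735%
β_Bellamy = ρ·σ_i/σ_m = 0.564 × 41.64 / 16.97 = 1.3839
E(R_Bellamy) = R_f + β × MRP = 1.0735% + 1.3839 × 8.5484% = 12.90%

12.90%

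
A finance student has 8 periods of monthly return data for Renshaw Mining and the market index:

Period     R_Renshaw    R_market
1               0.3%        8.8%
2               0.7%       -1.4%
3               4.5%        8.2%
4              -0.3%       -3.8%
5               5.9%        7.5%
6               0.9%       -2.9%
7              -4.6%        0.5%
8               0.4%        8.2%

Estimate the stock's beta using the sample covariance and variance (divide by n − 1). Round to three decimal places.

0.270

Mean R_i = (0.3 + 0.7 + 4.5 − 0.3 + 5.9 + 0.9 − 4.6 + 0.4) / 8 = 0.9750%
Mean R_m = (8.8 − 1.4 + 8.2 − 3.8 + 7.5 − 2.9 + 0.5 + 8.2) / 8 = 3.1375%
Σ(R_i − R̄_i)(R_m − R̄_m) = 57.8475  ⇒  Cov = 57.8475 / 7 = 8.2639
Σ(R_m − R̄_m)² = 214.4788  ⇒  Var(R_m) = 214.4788 / 7 = 30.6398
β = Cov / Var(R_m) = 8.2639 / 30.6398 = 0.2697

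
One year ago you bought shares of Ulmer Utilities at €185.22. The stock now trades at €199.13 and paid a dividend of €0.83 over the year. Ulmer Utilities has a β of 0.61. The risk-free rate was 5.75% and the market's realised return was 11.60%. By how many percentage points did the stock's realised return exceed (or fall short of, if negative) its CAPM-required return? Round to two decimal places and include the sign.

-1.36%

Realised HPR = (P1 + D1 − P0) / P0 = (199.13 + 0.83 − 185.22) / 185.22 = 14.74 / 185.22 = 7.9581%
MRP = 11.60% − 5.75% = 5.85%
CAPM required = R_f + β·MRP = 5.75% + 0.61 × 5.85% = 9.3185%
α = realised − required = 7.9581% − 9.3185% = -1.36%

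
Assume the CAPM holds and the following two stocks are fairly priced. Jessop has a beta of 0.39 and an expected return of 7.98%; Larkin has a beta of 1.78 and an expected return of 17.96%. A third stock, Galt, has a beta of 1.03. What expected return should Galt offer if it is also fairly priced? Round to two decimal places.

12.58%

MRP (SML slope) = (17.96% − 7.98%) / (1.78 − 0.39) = 9.98% / 1.39 = 7.1799%
R_f (intercept) = 7.98% − 0.39 × 7.1799% = 5.1798%
E(R_Galt) = R_f + β × MRP = 5.1798% + 1.03 × 7.1799% = 12.58%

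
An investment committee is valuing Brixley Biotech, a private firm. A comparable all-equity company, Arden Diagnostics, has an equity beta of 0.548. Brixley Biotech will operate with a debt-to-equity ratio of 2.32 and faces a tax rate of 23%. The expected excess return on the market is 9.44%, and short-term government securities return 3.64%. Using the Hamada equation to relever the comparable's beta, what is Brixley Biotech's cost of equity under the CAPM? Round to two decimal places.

β_L = β_U × [1 + (1 − t)(D/E)] = 0.548 × [1 + (1 − 0.23) × 2.32]
    = 0.548 × [1 + 0.77 × 2.32] = 0.548 × 2.7864 = 1.5269
E(R) = R_f + β_L × MRP = 3.64% + 1.5269 × 9.44% = 18.05%

18.05%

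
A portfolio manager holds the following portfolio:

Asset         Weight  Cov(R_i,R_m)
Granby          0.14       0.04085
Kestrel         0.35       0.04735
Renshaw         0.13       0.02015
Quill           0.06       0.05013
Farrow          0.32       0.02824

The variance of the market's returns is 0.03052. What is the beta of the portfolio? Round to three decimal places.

1.211

β_Granby = 0.04085 / 0.03052 = 1.3385
β_Kestrel = 0.04735 / 0.03052 = 1.5514
β_Renshaw = 0.02015 / 0.03052 = 0.6602
β_Quill = 0.05013 / 0.03052 = 1.6425
β_Farrow = 0.02824 / 0.03052 = 0.9253
β_P = Σ w_i β_i = 0.14×1.3385 + 0.35×1.5514 + 0.13×0.6602 + 0.06×1.6425 + 0.32×0.9253 = 1.2109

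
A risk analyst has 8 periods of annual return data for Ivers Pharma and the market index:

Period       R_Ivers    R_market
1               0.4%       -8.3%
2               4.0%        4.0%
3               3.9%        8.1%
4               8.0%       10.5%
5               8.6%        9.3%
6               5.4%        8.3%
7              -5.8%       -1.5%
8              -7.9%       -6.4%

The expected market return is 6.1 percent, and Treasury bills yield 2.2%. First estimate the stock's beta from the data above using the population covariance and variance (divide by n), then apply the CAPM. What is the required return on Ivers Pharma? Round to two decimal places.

4.84%

Mean R_i = (0.4 + 4.0 + 3.9 + 8.0 + 8.6 + 5.4 − 5.8 − 7.9) / 8 = 2.0750%
Mean R_m = (-8.3 + 4.0 + 8.1 + 10.5 + 9.3 + 8.3 − 1.5 − 6.4) / 8 = 3.0000%
Σ(R_i − R̄_i)(R_m − R̄_m) = 262.5300  ⇒  Cov = 262.5300 / 8 = 32.8163
Σ(R_m − R̄_m)² = 387.3400  ⇒  Var(R_m) = 387.3400 / 8 = 48.4175
β = Cov / Var(R_m) = 32.8163 / 48.4175 = 0.6778
MRP = 6.1% − 2.2% = 3.90%
E(R) = R_f + β × MRP = 2.2% + 0.6778 × 3.9% = 4.84%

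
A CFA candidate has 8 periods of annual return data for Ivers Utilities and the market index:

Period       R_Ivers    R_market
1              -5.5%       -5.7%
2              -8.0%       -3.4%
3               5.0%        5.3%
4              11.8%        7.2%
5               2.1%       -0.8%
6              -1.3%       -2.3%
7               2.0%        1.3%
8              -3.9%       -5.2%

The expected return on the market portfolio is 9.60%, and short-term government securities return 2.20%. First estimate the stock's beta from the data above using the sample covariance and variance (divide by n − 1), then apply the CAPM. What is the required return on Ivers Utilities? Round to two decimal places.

Mean R_i = (-5.5 − 8.0 + 5.0 + 11.8 + 2.1 − 1.3 + 2.0 − 3.9) / 8 = 0.2750%
Mean R_m = (-5.7 − 3.4 + 5.3 + 7.2 − 0.8 − 2.3 + 1.3 − 5.2) / 8 = -0.4500%
Σ(R_i − R̄_i)(R_m − R̄_m) = 195.1900  ⇒  Cov = 195.1900 / 7 = 27.8843
Σ(R_m − R̄_m)² = 157.0200  ⇒  Var(R_m) = 157.0200 / 7 = 22.4314
β = Cov / Var(R_m) = 27.8843 / 22.4314 = 1.2431
MRP = 9.60% − 2.20% = 7.40%
E(R) = R_f + β × MRP = 2.20% + 1.2431 × 7.40% = 11.40%

11.40%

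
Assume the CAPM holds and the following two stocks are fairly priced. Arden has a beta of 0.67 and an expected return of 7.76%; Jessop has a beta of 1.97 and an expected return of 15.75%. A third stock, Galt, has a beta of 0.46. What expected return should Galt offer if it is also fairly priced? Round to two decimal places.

6.47%

MRP (SML slope) = (15.75% − 7.76%) / (1.97 − 0.67) = 7.99% / 1.30 = 6.1462%
R_f (intercept) = 7.76% − 0.67 × 6.1462% = 3.6420%
E(R_Galt) = R_f + β × MRP = 3.6420% + 0.46 × 6.1462% = 6.47%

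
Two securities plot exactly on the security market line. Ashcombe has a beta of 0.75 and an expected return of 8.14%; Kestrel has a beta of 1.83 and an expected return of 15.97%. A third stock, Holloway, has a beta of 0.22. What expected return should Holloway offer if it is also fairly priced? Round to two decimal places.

4.30%

MRP (SML slope) = (15.97% − 8.14%) / (1.83 − 0.75) = 7.83% / 1.08 = 7.2500%
R_f (intercept) = 8.14% − 0.75 × 7.2500% = 2.7025%
E(R_Holloway) = R_f + β × MRP = 2.7025% + 0.22 × 7.2500% = 4.30%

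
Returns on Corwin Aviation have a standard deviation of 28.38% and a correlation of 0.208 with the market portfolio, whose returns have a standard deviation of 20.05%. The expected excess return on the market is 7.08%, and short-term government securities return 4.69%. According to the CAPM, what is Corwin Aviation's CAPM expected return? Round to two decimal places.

β = ρ × σ_i / σ_m = 0.208 × 28.38% / 20.05% = 0.2944
E(R) = 4.69% + 0.2944 × 7.08% = 6.77%

6.77%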